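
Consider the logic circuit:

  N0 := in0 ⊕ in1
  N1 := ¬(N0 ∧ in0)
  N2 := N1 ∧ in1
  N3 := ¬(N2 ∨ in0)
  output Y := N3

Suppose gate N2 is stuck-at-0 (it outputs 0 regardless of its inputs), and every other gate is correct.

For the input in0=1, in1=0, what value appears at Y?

0

Propagate with N2 forced: N0=1, N1=0, N2=0 [stuck-at-0], N3=0.
So Y = 0. (Same as the fault-free value — the fault is masked on this input.)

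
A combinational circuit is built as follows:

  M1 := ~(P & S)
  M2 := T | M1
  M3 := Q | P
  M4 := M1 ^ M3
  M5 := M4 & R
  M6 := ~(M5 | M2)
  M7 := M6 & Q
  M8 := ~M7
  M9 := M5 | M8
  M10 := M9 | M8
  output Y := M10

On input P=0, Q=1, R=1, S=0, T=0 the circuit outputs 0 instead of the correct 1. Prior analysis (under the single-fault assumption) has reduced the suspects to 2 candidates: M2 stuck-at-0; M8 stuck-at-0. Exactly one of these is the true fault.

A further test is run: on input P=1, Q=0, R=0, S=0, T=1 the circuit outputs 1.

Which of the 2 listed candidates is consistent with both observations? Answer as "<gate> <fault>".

Evaluate each candidate on input P=1, Q=0, R=0, S=0, T=1:
  M2 stuck-at-0: M1=1, M2=0 [stuck-at-0], M3=1, M4=0, M5=0, M6=1, M7=0, M8=1, M9=1, M10=1 → 1 — matches
  M8 stuck-at-0: M1=1, M2=1, M3=1, M4=0, M5=0, M6=0, M7=0, M8=0 [stuck-at-0], M9=0, M10=0 → 0 — eliminated
Only M2 stuck-at-0 reproduces the observed 1.

M2 stuck-at-0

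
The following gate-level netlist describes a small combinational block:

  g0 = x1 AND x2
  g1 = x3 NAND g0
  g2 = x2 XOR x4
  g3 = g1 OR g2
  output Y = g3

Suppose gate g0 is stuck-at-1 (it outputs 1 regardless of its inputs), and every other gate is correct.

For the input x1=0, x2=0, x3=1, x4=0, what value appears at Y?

Propagate with g0 forced: g0=1 [stuck-at-1], g1=0, g2=0, g3=0.
So Y = 0. (Without the fault it would be 1.)

0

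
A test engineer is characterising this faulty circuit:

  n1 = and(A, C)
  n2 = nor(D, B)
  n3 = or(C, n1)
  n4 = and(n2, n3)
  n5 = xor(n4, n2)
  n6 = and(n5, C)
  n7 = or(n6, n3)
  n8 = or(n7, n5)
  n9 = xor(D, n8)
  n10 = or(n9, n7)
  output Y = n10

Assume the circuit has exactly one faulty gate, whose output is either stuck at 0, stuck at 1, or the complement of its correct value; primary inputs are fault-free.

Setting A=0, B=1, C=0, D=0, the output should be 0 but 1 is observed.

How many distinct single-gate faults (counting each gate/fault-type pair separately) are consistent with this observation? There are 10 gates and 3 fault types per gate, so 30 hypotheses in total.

Fault-free: n1=0, n2=0, n3=0, n4=0, n5=0, n6=0, n7=0, n8=0, n9=0, n10=0 → 0. Observed 1.
  n1: stuck-at-1, inverted output ✓; others ✗
  n2: stuck-at-1, inverted output ✓; others ✗
  n3: stuck-at-1, inverted output ✓; others ✗
  n4: stuck-at-1, inverted output ✓; others ✗
  n5: stuck-at-1, inverted output ✓; others ✗
  n6: stuck-at-1, inverted output ✓; others ✗
  n7: stuck-at-1, inverted output ✓; others ✗
  n8: stuck-at-1, inverted output ✓; others ✗
  n9: stuck-at-1, inverted output ✓; others ✗
  n10: stuck-at-1, inverted output ✓; others ✗
Consistent faults: {n1 stuck-at-1, n1 inverted output, n2 stuck-at-1, n2 inverted output, n3 stuck-at-1, n3 inverted output, n4 stuck-at-1, n4 inverted output, n5 stuck-at-1, n5 inverted output, n6 stuck-at-1, n6 inverted output, n7 stuck-at-1, n7 inverted output, n8 stuck-at-1, n8 inverted output, n9 stuck-at-1, n9 inverted output, n10 stuck-at-1, n10 inverted output} — 20 in all.

20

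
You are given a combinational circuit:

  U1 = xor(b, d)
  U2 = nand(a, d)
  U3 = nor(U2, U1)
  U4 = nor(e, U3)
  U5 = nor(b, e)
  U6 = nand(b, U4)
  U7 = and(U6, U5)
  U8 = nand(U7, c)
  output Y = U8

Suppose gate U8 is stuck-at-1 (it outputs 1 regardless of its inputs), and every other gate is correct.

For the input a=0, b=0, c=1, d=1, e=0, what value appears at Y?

Propagate with U8 forced: U1=1, U2=1, U3=0, U4=1, U5=1, U6=1, U7=1, U8=1 [stuck-at-1].
So Y = 1. (Without the fault it would be 0.)

1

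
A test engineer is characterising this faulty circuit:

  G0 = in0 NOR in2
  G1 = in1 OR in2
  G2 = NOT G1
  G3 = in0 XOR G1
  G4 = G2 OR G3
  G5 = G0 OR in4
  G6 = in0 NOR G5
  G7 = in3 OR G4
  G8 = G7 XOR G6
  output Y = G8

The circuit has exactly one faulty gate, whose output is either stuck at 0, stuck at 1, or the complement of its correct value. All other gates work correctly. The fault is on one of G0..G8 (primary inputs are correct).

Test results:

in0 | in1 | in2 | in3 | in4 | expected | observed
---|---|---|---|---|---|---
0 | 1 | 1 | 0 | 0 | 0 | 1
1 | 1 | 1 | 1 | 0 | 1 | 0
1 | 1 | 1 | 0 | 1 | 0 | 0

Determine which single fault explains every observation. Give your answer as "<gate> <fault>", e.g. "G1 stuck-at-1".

G7 stuck-at-0

Fault-free values for test 1 (in0=0, in1=1, in2=1, in3=0, in4=0): G0=0, G1=1, G2=0, G3=1, G4=1, G5=0, G6=1, G7=1, G8=0, giving Y=0. Observed 1.
Test 1: faults giving observed 1 are {G0 stuck-at-1, G0 inverted output, G3 stuck-at-0, G3 inverted output, G4 stuck-at-0, G4 inverted output, G5 stuck-at-1, G5 inverted output, G6 stuck-at-0, G6 inverted output, G7 stuck-at-0, G7 inverted output, G8 stuck-at-1, G8 inverted output}.
Test 2 (in0=1, in1=1, in2=1, in3=1, in4=0): fault-free G0=0, G1=1, G2=0, G3=0, G4=0, G5=0, G6=0, G7=1, G8=1 → 1; observed 0. Eliminates G0 stuck-at-1, G0 inverted output, G3 stuck-at-0, G3 inverted output, G4 stuck-at-0, G4 inverted output, G5 stuck-at-1, G5 inverted output, G6 stuck-at-0, G8 stuck-at-1.
Test 3 (in0=1, in1=1, in2=1, in3=0, in4=1): fault-free G0=0, G1=1, G2=0, G3=0, G4=0, G5=1, G6=0, G7=0, G8=0 → 0; observed 0. Eliminates G6 inverted output, G7 inverted output, G8 inverted output.
Only G7 stuck-at-0 is consistent with every test.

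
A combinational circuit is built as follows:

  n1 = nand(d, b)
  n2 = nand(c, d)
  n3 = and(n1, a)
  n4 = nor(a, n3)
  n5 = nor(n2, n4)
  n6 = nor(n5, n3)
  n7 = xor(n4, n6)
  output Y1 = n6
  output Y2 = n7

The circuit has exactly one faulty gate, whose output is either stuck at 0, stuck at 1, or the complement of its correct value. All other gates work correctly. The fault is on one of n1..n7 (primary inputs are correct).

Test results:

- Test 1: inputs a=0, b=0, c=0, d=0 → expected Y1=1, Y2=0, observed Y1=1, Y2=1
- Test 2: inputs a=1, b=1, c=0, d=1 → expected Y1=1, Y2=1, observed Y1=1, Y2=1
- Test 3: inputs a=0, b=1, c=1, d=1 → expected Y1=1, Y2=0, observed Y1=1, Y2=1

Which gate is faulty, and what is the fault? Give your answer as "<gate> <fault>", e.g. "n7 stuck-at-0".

n7 stuck-at-1

Fault-free values for test 1 (a=0, b=0, c=0, d=0): n1=1, n2=1, n3=0, n4=1, n5=0, n6=1, n7=0, giving Y1=1, Y2=0. Observed Y1=1, Y2=1.
Test 1: faults giving observed Y1=1, Y2=1 are {n4 stuck-at-0, n4 inverted output, n7 stuck-at-1, n7 inverted output}.
Test 2 (a=1, b=1, c=0, d=1): fault-free n1=0, n2=1, n3=0, n4=0, n5=0, n6=1, n7=1 → Y1=1, Y2=1; observed Y1=1, Y2=1. Eliminates n4 inverted output, n7 inverted output.
Test 3 (a=0, b=1, c=1, d=1): fault-free n1=0, n2=0, n3=0, n4=1, n5=0, n6=1, n7=0 → Y1=1, Y2=0; observed Y1=1, Y2=1. Eliminates n4 stuck-at-0.
Only n7 stuck-at-1 is consistent with every test.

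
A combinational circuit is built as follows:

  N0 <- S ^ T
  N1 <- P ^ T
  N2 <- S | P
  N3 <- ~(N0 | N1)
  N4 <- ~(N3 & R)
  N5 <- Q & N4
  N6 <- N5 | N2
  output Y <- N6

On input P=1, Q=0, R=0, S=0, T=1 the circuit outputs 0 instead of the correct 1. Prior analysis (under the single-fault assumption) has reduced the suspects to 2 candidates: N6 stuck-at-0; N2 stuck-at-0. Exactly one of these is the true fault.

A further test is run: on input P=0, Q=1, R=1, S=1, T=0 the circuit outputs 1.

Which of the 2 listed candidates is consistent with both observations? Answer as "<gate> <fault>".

Evaluate each candidate on input P=0, Q=1, R=1, S=1, T=0:
  N6 stuck-at-0: N0=1, N1=0, N2=1, N3=0, N4=1, N5=1, N6=0 [stuck-at-0] → 0 — eliminated
  N2 stuck-at-0: N0=1, N1=0, N2=0 [stuck-at-0], N3=0, N4=1, N5=1, N6=1 → 1 — matches
Only N2 stuck-at-0 reproduces the observed 1.

N2 stuck-at-0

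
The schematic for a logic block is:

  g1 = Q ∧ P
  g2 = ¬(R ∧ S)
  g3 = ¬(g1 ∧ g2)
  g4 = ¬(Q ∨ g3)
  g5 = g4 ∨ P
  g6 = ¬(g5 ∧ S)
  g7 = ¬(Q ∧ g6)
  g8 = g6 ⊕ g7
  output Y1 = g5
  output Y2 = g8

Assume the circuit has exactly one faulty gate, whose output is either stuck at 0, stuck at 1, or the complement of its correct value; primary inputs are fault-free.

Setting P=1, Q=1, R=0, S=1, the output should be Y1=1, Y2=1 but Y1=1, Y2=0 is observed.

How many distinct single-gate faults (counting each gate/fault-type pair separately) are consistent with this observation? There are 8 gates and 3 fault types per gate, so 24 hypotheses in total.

Fault-free: g1=1, g2=1, g3=0, g4=0, g5=1, g6=0, g7=1, g8=1 → Y1=1, Y2=1. Observed Y1=1, Y2=0.
  g1: none of the 3 fault types match ✗
  g2: none of the 3 fault types match ✗
  g3: none of the 3 fault types match ✗
  g4: none of the 3 fault types match ✗
  g5: none of the 3 fault types match ✗
  g6: none of the 3 fault types match ✗
  g7: stuck-at-0, inverted output ✓; others ✗
  g8: stuck-at-0, inverted output ✓; others ✗
Consistent faults: {g7 stuck-at-0, g7 inverted output, g8 stuck-at-0, g8 inverted output} — 4 in all.

4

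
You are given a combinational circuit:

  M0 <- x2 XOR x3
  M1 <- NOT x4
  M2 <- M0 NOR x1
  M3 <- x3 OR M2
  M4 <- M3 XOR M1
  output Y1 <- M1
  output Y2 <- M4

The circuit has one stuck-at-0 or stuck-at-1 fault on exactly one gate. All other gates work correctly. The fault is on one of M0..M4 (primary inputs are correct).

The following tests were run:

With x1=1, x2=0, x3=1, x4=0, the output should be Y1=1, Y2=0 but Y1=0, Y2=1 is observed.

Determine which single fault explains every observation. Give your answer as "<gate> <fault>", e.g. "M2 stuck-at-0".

M1 stuck-at-0

Fault-free values for test 1 (x1=1, x2=0, x3=1, x4=0): M0=1, M1=1, M2=0, M3=1, M4=0, giving Y1=1, Y2=0. Observed Y1=0, Y2=1.
Test 1: faults giving observed Y1=0, Y2=1 are {M1 stuck-at-0}.
Only M1 stuck-at-0 is consistent with every test.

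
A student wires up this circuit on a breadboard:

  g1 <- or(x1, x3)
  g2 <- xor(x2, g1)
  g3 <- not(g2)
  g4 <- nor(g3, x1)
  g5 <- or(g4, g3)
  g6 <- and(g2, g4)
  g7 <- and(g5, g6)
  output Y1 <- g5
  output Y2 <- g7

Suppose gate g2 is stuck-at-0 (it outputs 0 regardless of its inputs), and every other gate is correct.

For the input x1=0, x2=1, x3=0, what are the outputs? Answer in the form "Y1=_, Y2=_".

Y1=1, Y2=0

Propagate with g2 forced: g1=0, g2=0 [stuck-at-0], g3=1, g4=0, g5=1, g6=0, g7=0.
So the outputs are Y1=1, Y2=0. (Without the fault they would be Y1=1, Y2=1.)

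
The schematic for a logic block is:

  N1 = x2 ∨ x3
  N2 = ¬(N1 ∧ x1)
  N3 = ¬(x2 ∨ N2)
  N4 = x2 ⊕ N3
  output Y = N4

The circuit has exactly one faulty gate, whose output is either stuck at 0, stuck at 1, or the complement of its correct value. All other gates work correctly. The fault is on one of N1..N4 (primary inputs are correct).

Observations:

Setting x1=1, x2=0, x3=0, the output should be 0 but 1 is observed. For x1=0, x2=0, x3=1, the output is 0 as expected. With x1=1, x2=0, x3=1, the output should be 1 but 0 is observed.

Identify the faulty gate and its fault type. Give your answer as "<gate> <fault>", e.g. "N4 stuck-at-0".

N1 inverted output

Fault-free values for test 1 (x1=1, x2=0, x3=0): N1=0, N2=1, N3=0, N4=0, giving Y=0. Observed 1.
Test 1: faults giving observed 1 are {N1 stuck-at-1, N1 inverted output, N2 stuck-at-0, N2 inverted output, N3 stuck-at-1, N3 inverted output, N4 stuck-at-1, N4 inverted output}.
Test 2 (x1=0, x2=0, x3=1): fault-free N1=1, N2=1, N3=0, N4=0 → 0; observed 0. Eliminates N2 stuck-at-0, N2 inverted output, N3 stuck-at-1, N3 inverted output, N4 stuck-at-1, N4 inverted output.
Test 3 (x1=1, x2=0, x3=1): fault-free N1=1, N2=0, N3=1, N4=1 → 1; observed 0. Eliminates N1 stuck-at-1.
Only N1 inverted output is consistent with every test.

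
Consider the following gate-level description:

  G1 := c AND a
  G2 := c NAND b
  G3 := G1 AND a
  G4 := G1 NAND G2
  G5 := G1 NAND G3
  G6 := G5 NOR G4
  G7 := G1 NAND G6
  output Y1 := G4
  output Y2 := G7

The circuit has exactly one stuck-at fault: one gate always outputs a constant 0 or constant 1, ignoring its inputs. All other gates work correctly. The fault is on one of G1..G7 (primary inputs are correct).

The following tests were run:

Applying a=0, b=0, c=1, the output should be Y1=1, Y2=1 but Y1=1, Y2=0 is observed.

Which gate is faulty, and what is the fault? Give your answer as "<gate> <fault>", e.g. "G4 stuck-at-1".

Fault-free values for test 1 (a=0, b=0, c=1): G1=0, G2=1, G3=0, G4=1, G5=1, G6=0, G7=1, giving Y1=1, Y2=1. Observed Y1=1, Y2=0.
Test 1: faults giving observed Y1=1, Y2=0 are {G7 stuck-at-0}.
Only G7 stuck-at-0 is consistent with every test.

G7 stuck-at-0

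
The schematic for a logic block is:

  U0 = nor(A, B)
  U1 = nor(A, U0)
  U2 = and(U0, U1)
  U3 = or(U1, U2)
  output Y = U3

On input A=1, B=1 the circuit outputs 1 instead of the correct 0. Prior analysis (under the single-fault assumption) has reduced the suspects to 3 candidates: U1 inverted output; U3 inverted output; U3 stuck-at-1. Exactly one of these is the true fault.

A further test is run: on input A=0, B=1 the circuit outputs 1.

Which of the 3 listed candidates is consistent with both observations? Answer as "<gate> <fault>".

Evaluate each candidate on input A=0, B=1:
  U1 inverted output: U0=0, U1=0 [inverted output], U2=0, U3=0 → 0 — eliminated
  U3 inverted output: U0=0, U1=1, U2=0, U3=0 [inverted output] → 0 — eliminated
  U3 stuck-at-1: U0=0, U1=1, U2=0, U3=1 [stuck-at-1] → 1 — matches
Only U3 stuck-at-1 reproduces the observed 1.

U3 stuck-at-1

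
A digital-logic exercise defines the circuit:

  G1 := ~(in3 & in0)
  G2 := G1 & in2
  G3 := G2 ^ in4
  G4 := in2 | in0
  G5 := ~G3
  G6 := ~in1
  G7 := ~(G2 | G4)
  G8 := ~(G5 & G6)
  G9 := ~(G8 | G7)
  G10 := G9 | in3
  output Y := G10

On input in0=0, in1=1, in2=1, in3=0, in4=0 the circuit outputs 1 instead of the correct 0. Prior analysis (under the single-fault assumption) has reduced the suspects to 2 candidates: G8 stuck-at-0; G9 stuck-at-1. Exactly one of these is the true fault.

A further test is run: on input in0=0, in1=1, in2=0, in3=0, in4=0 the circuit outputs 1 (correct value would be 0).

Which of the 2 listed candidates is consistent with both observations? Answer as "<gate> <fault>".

Evaluate each candidate on input in0=0, in1=1, in2=0, in3=0, in4=0:
  G8 stuck-at-0: G1=1, G2=0, G3=0, G4=0, G5=1, G6=0, G7=1, G8=0 [stuck-at-0], G9=0, G10=0 → 0 — eliminated
  G9 stuck-at-1: G1=1, G2=0, G3=0, G4=0, G5=1, G6=0, G7=1, G8=1, G9=1 [stuck-at-1], G10=1 → 1 — matches
Only G9 stuck-at-1 reproduces the observed 1.

G9 stuck-at-1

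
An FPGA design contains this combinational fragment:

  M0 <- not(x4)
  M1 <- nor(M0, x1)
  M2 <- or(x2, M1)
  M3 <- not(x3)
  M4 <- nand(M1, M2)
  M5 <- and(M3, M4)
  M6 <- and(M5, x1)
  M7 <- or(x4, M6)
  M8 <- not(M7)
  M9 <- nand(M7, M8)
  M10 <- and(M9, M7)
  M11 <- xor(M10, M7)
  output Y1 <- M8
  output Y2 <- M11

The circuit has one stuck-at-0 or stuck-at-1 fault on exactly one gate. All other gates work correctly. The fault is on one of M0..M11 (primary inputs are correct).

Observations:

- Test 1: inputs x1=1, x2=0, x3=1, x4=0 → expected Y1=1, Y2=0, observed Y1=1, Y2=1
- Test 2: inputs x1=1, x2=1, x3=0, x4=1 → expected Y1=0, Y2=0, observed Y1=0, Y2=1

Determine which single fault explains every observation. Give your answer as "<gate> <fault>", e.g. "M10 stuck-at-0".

M11 stuck-at-1

Fault-free values for test 1 (x1=1, x2=0, x3=1, x4=0): M0=1, M1=0, M2=0, M3=0, M4=1, M5=0, M6=0, M7=0, M8=1, M9=1, M10=0, M11=0, giving Y1=1, Y2=0. Observed Y1=1, Y2=1.
Test 1: faults giving observed Y1=1, Y2=1 are {M10 stuck-at-1, M11 stuck-at-1}.
Test 2 (x1=1, x2=1, x3=0, x4=1): fault-free M0=0, M1=0, M2=1, M3=1, M4=1, M5=1, M6=1, M7=1, M8=0, M9=1, M10=1, M11=0 → Y1=0, Y2=0; observed Y1=0, Y2=1. Eliminates M10 stuck-at-1.
Only M11 stuck-at-1 is consistent with every test.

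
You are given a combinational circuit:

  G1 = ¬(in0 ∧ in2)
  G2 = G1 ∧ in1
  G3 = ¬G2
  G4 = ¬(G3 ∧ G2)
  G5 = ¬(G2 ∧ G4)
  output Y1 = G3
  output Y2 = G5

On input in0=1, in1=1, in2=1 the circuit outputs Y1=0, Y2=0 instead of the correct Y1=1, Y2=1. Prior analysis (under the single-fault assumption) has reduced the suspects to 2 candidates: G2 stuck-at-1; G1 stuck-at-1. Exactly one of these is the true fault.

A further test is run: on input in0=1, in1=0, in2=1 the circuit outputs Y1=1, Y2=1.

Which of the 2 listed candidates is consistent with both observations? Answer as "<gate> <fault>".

Evaluate each candidate on input in0=1, in1=0, in2=1:
  G2 stuck-at-1: G1=0, G2=1 [stuck-at-1], G3=0, G4=1, G5=0 → Y1=0, Y2=0 — eliminated
  G1 stuck-at-1: G1=1 [stuck-at-1], G2=0, G3=1, G4=1, G5=1 → Y1=1, Y2=1 — matches
Only G1 stuck-at-1 reproduces the observed Y1=1, Y2=1.

G1 stuck-at-1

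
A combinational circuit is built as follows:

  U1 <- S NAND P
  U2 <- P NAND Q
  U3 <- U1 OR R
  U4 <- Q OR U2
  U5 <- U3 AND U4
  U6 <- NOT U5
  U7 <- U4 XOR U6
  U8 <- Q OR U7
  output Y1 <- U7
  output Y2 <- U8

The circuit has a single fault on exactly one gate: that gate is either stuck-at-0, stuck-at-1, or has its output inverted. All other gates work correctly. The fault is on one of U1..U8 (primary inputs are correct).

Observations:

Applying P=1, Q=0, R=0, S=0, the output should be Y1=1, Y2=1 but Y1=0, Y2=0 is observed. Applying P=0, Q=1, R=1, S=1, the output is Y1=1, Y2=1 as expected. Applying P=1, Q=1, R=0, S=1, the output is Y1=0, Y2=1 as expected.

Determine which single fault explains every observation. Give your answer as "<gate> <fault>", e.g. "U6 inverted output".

U1 stuck-at-0

Fault-free values for test 1 (P=1, Q=0, R=0, S=0): U1=1, U2=1, U3=1, U4=1, U5=1, U6=0, U7=1, U8=1, giving Y1=1, Y2=1. Observed Y1=0, Y2=0.
Test 1: faults giving observed Y1=0, Y2=0 are {U1 stuck-at-0, U1 inverted output, U3 stuck-at-0, U3 inverted output, U5 stuck-at-0, U5 inverted output, U6 stuck-at-1, U6 inverted output, U7 stuck-at-0, U7 inverted output}.
Test 2 (P=0, Q=1, R=1, S=1): fault-free U1=1, U2=1, U3=1, U4=1, U5=1, U6=0, U7=1, U8=1 → Y1=1, Y2=1; observed Y1=1, Y2=1. Eliminates U3 stuck-at-0, U3 inverted output, U5 stuck-at-0, U5 inverted output, U6 stuck-at-1, U6 inverted output, U7 stuck-at-0, U7 inverted output.
Test 3 (P=1, Q=1, R=0, S=1): fault-free U1=0, U2=0, U3=0, U4=1, U5=0, U6=1, U7=0, U8=1 → Y1=0, Y2=1; observed Y1=0, Y2=1. Eliminates U1 inverted output.
Only U1 stuck-at-0 is consistent with every test.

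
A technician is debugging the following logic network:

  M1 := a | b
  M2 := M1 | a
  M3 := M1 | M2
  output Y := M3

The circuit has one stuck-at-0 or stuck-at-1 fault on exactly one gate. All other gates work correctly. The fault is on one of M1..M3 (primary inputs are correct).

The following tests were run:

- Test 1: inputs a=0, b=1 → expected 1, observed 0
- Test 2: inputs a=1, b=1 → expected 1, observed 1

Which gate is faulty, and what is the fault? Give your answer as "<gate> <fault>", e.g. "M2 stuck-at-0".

Fault-free values for test 1 (a=0, b=1): M1=1, M2=1, M3=1, giving Y=1. Observed 0.
Test 1: faults giving observed 0 are {M1 stuck-at-0, M3 stuck-at-0}.
Test 2 (a=1, b=1): fault-free M1=1, M2=1, M3=1 → 1; observed 1. Eliminates M3 stuck-at-0.
Only M1 stuck-at-0 is consistent with every test.

M1 stuck-at-0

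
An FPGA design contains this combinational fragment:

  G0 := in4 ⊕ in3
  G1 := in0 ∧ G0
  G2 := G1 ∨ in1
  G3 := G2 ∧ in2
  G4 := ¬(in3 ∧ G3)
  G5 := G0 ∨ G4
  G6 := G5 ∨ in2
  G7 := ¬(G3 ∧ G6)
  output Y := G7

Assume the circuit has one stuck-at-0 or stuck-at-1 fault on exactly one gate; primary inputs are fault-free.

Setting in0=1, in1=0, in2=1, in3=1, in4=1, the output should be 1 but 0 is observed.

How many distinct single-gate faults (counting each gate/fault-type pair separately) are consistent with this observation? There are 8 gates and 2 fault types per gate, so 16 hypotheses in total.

5

Fault-free: G0=0, G1=0, G2=0, G3=0, G4=1, G5=1, G6=1, G7=1 → 1. Observed 0.
  G0: stuck-at-1 ✓; others ✗
  G1: stuck-at-1 ✓; others ✗
  G2: stuck-at-1 ✓; others ✗
  G3: stuck-at-1 ✓; others ✗
  G4: none of the 2 fault types match ✗
  G5: none of the 2 fault types match ✗
  G6: none of the 2 fault types match ✗
  G7: stuck-at-0 ✓; others ✗
Consistent faults: {G0 stuck-at-1, G1 stuck-at-1, G2 stuck-at-1, G3 stuck-at-1, G7 stuck-at-0} — 5 in all.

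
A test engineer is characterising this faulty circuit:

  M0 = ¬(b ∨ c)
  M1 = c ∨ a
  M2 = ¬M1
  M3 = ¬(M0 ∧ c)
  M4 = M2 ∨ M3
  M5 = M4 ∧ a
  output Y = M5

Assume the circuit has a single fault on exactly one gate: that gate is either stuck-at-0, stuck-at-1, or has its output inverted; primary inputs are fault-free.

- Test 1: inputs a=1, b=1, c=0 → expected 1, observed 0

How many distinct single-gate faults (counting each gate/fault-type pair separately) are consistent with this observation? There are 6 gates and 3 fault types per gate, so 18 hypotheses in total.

6

Fault-free: M0=0, M1=1, M2=0, M3=1, M4=1, M5=1 → 1. Observed 0.
  M0: none of the 3 fault types match ✗
  M1: none of the 3 fault types match ✗
  M2: none of the 3 fault types match ✗
  M3: stuck-at-0, inverted output ✓; others ✗
  M4: stuck-at-0, inverted output ✓; others ✗
  M5: stuck-at-0, inverted output ✓; others ✗
Consistent faults: {M3 stuck-at-0, M3 inverted output, M4 stuck-at-0, M4 inverted output, M5 stuck-at-0, M5 inverted output} — 6 in all.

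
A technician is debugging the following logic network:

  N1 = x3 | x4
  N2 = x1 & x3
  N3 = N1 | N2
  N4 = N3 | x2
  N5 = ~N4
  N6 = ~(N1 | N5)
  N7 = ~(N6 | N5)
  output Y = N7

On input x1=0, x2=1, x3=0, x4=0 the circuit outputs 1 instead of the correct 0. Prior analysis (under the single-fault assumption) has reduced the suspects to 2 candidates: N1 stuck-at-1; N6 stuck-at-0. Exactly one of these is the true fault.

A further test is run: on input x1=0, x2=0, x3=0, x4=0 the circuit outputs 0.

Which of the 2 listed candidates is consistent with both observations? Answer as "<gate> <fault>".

N6 stuck-at-0

Evaluate each candidate on input x1=0, x2=0, x3=0, x4=0:
  N1 stuck-at-1: N1=1 [stuck-at-1], N2=0, N3=1, N4=1, N5=0, N6=0, N7=1 → 1 — eliminated
  N6 stuck-at-0: N1=0, N2=0, N3=0, N4=0, N5=1, N6=0 [stuck-at-0], N7=0 → 0 — matches
Only N6 stuck-at-0 reproduces the observed 0.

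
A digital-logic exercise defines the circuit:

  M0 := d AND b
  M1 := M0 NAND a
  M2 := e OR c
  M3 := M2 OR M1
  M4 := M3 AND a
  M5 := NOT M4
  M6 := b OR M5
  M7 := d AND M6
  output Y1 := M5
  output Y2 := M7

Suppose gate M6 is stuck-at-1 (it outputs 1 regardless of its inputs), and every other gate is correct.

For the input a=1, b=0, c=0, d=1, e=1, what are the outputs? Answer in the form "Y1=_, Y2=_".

Y1=0, Y2=1

Propagate with M6 forced: M0=0, M1=1, M2=1, M3=1, M4=1, M5=0, M6=1 [stuck-at-1], M7=1.
So the outputs are Y1=0, Y2=1. (Without the fault they would be Y1=0, Y2=0.)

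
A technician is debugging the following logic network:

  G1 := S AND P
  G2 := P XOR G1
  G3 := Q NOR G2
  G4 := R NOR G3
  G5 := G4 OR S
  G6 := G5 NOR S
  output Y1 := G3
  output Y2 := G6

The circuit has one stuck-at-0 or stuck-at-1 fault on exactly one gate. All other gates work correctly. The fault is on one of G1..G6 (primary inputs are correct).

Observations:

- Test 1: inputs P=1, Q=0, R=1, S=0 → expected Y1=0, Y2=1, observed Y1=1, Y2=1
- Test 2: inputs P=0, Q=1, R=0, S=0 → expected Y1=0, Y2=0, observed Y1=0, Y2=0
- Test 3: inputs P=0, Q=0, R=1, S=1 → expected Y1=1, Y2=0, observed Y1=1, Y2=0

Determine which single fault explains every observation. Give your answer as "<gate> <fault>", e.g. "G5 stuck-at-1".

Fault-free values for test 1 (P=1, Q=0, R=1, S=0): G1=0, G2=1, G3=0, G4=0, G5=0, G6=1, giving Y1=0, Y2=1. Observed Y1=1, Y2=1.
Test 1: faults giving observed Y1=1, Y2=1 are {G1 stuck-at-1, G2 stuck-at-0, G3 stuck-at-1}.
Test 2 (P=0, Q=1, R=0, S=0): fault-free G1=0, G2=0, G3=0, G4=1, G5=1, G6=0 → Y1=0, Y2=0; observed Y1=0, Y2=0. Eliminates G3 stuck-at-1.
Test 3 (P=0, Q=0, R=1, S=1): fault-free G1=0, G2=0, G3=1, G4=0, G5=1, G6=0 → Y1=1, Y2=0; observed Y1=1, Y2=0. Eliminates G1 stuck-at-1.
Only G2 stuck-at-0 is consistent with every test.

G2 stuck-at-0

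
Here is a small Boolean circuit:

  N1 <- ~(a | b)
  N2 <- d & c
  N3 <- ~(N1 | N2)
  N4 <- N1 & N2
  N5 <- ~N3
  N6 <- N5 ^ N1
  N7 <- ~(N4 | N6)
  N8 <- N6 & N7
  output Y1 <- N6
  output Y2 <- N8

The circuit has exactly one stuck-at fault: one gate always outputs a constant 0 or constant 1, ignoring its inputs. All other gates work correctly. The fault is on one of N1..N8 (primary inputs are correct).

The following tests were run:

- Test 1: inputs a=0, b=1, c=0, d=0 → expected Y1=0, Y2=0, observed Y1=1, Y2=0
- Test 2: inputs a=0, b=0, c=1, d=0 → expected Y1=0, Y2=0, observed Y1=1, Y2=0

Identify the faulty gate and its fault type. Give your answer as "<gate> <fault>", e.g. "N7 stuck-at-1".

Fault-free values for test 1 (a=0, b=1, c=0, d=0): N1=0, N2=0, N3=1, N4=0, N5=0, N6=0, N7=1, N8=0, giving Y1=0, Y2=0. Observed Y1=1, Y2=0.
Test 1: faults giving observed Y1=1, Y2=0 are {N2 stuck-at-1, N3 stuck-at-0, N5 stuck-at-1, N6 stuck-at-1}.
Test 2 (a=0, b=0, c=1, d=0): fault-free N1=1, N2=0, N3=0, N4=0, N5=1, N6=0, N7=1, N8=0 → Y1=0, Y2=0; observed Y1=1, Y2=0. Eliminates N2 stuck-at-1, N3 stuck-at-0, N5 stuck-at-1.
Only N6 stuck-at-1 is consistent with every test.

N6 stuck-at-1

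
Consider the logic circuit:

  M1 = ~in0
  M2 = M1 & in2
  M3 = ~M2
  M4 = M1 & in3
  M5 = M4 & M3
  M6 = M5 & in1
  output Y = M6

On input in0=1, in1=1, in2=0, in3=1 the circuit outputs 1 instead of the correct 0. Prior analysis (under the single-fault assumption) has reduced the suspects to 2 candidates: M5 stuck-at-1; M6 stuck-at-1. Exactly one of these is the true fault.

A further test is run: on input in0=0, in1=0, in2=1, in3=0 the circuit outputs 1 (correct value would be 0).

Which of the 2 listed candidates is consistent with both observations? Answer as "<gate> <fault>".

Evaluate each candidate on input in0=0, in1=0, in2=1, in3=0:
  M5 stuck-at-1: M1=1, M2=1, M3=0, M4=0, M5=1 [stuck-at-1], M6=0 → 0 — eliminated
  M6 stuck-at-1: M1=1, M2=1, M3=0, M4=0, M5=0, M6=1 [stuck-at-1] → 1 — matches
Only M6 stuck-at-1 reproduces the observed 1.

M6 stuck-at-1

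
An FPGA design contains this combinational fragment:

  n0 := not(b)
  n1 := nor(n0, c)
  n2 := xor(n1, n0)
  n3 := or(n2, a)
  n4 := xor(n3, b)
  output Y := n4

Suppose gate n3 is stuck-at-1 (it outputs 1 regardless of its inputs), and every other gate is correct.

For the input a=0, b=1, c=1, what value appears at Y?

0

Propagate with n3 forced: n0=0, n1=0, n2=0, n3=1 [stuck-at-1], n4=0.
So Y = 0. (Without the fault it would be 1.)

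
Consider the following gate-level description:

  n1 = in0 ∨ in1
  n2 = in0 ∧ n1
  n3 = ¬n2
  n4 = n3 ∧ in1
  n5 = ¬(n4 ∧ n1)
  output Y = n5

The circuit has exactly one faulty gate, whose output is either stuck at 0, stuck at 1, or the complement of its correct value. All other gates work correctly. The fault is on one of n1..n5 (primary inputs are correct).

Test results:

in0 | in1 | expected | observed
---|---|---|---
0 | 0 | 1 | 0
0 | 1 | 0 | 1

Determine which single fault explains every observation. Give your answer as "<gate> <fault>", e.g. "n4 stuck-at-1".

Fault-free values for test 1 (in0=0, in1=0): n1=0, n2=0, n3=1, n4=0, n5=1, giving Y=1. Observed 0.
Test 1: faults giving observed 0 are {n5 stuck-at-0, n5 inverted output}.
Test 2 (in0=0, in1=1): fault-free n1=1, n2=0, n3=1, n4=1, n5=0 → 0; observed 1. Eliminates n5 stuck-at-0.
Only n5 inverted output is consistent with every test.

n5 inverted output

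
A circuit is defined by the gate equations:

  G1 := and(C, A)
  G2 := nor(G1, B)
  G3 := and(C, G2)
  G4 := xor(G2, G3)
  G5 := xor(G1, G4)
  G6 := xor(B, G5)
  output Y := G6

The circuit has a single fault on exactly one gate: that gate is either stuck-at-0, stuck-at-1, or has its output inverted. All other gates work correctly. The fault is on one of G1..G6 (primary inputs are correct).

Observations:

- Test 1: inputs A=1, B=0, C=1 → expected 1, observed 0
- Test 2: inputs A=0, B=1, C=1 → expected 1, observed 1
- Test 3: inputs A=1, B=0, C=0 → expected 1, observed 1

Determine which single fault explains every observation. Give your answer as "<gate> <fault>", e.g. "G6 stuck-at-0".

G1 stuck-at-0

Fault-free values for test 1 (A=1, B=0, C=1): G1=1, G2=0, G3=0, G4=0, G5=1, G6=1, giving Y=1. Observed 0.
Test 1: faults giving observed 0 are {G1 stuck-at-0, G1 inverted output, G3 stuck-at-1, G3 inverted output, G4 stuck-at-1, G4 inverted output, G5 stuck-at-0, G5 inverted output, G6 stuck-at-0, G6 inverted output}.
Test 2 (A=0, B=1, C=1): fault-free G1=0, G2=0, G3=0, G4=0, G5=0, G6=1 → 1; observed 1. Eliminates G1 inverted output, G3 stuck-at-1, G3 inverted output, G4 stuck-at-1, G4 inverted output, G5 inverted output, G6 stuck-at-0, G6 inverted output.
Test 3 (A=1, B=0, C=0): fault-free G1=0, G2=1, G3=0, G4=1, G5=1, G6=1 → 1; observed 1. Eliminates G5 stuck-at-0.
Only G1 stuck-at-0 is consistent with every test.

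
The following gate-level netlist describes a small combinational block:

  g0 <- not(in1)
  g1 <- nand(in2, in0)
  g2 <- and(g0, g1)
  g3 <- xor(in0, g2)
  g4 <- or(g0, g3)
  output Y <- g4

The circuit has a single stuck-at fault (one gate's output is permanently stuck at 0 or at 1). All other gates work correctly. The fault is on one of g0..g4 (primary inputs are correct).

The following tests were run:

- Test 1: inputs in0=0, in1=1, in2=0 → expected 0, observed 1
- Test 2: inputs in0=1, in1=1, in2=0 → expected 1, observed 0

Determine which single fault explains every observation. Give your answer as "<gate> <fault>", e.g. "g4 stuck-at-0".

g2 stuck-at-1

Fault-free values for test 1 (in0=0, in1=1, in2=0): g0=0, g1=1, g2=0, g3=0, g4=0, giving Y=0. Observed 1.
Test 1: faults giving observed 1 are {g0 stuck-at-1, g2 stuck-at-1, g3 stuck-at-1, g4 stuck-at-1}.
Test 2 (in0=1, in1=1, in2=0): fault-free g0=0, g1=1, g2=0, g3=1, g4=1 → 1; observed 0. Eliminates g0 stuck-at-1, g3 stuck-at-1, g4 stuck-at-1.
Only g2 stuck-at-1 is consistent with every test.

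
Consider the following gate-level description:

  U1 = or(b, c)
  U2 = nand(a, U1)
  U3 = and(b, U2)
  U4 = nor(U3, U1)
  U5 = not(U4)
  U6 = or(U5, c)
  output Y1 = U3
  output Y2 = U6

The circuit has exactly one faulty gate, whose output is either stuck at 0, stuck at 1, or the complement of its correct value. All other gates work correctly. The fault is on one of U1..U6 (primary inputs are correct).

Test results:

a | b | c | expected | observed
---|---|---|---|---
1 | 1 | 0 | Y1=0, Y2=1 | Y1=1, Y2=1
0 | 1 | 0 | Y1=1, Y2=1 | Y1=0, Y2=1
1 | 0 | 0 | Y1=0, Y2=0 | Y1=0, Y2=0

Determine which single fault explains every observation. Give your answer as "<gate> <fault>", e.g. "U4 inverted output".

Fault-free values for test 1 (a=1, b=1, c=0): U1=1, U2=0, U3=0, U4=0, U5=1, U6=1, giving Y1=0, Y2=1. Observed Y1=1, Y2=1.
Test 1: faults giving observed Y1=1, Y2=1 are {U1 stuck-at-0, U1 inverted output, U2 stuck-at-1, U2 inverted output, U3 stuck-at-1, U3 inverted output}.
Test 2 (a=0, b=1, c=0): fault-free U1=1, U2=1, U3=1, U4=0, U5=1, U6=1 → Y1=1, Y2=1; observed Y1=0, Y2=1. Eliminates U1 stuck-at-0, U1 inverted output, U2 stuck-at-1, U3 stuck-at-1.
Test 3 (a=1, b=0, c=0): fault-free U1=0, U2=1, U3=0, U4=1, U5=0, U6=0 → Y1=0, Y2=0; observed Y1=0, Y2=0. Eliminates U3 inverted output.
Only U2 inverted output is consistent with every test.

U2 inverted output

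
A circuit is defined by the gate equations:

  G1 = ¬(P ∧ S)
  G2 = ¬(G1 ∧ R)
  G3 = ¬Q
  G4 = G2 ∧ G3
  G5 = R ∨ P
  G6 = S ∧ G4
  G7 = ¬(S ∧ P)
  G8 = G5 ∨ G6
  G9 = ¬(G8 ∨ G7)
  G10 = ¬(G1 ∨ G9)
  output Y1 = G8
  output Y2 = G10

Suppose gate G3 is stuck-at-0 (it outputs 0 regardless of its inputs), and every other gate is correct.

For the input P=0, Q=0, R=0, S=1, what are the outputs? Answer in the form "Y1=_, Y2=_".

Y1=0, Y2=0

Propagate with G3 forced: G1=1, G2=1, G3=0 [stuck-at-0], G4=0, G5=0, G6=0, G7=1, G8=0, G9=0, G10=0.
So the outputs are Y1=0, Y2=0. (Without the fault they would be Y1=1, Y2=0.)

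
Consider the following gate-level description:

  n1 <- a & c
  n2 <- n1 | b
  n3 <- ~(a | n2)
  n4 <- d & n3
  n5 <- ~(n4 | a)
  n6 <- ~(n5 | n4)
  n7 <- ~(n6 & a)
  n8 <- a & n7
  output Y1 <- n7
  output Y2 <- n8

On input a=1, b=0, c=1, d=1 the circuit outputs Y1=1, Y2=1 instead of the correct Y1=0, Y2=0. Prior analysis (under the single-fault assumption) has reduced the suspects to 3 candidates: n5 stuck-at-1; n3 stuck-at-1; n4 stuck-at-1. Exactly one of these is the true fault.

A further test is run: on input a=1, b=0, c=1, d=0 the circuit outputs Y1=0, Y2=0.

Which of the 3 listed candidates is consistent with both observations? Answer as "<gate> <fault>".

Evaluate each candidate on input a=1, b=0, c=1, d=0:
  n5 stuck-at-1: n1=1, n2=1, n3=0, n4=0, n5=1 [stuck-at-1], n6=0, n7=1, n8=1 → Y1=1, Y2=1 — eliminated
  n3 stuck-at-1: n1=1, n2=1, n3=1 [stuck-at-1], n4=0, n5=0, n6=1, n7=0, n8=0 → Y1=0, Y2=0 — matches
  n4 stuck-at-1: n1=1, n2=1, n3=0, n4=1 [stuck-at-1], n5=0, n6=0, n7=1, n8=1 → Y1=1, Y2=1 — eliminated
Only n3 stuck-at-1 reproduces the observed Y1=0, Y2=0.

n3 stuck-at-1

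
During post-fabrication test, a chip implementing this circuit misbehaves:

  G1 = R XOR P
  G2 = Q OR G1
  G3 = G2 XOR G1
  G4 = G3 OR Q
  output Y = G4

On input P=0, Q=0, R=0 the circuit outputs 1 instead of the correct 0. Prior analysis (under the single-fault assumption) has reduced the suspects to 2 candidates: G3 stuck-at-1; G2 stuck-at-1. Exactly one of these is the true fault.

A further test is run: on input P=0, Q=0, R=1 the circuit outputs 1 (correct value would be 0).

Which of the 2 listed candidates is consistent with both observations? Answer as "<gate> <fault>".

G3 stuck-at-1

Evaluate each candidate on input P=0, Q=0, R=1:
  G3 stuck-at-1: G1=1, G2=1, G3=1 [stuck-at-1], G4=1 → 1 — matches
  G2 stuck-at-1: G1=1, G2=1 [stuck-at-1], G3=0, G4=0 → 0 — eliminated
Only G3 stuck-at-1 reproduces the observed 1.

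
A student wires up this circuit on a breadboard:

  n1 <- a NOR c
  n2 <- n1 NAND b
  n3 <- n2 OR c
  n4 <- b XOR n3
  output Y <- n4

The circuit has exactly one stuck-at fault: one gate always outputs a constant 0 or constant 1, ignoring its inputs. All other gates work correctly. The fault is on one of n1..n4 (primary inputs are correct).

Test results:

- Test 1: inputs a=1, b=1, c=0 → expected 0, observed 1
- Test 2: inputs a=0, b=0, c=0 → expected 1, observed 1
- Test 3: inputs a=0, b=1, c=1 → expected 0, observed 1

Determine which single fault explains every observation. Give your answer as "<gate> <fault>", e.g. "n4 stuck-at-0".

n4 stuck-at-1

Fault-free values for test 1 (a=1, b=1, c=0): n1=0, n2=1, n3=1, n4=0, giving Y=0. Observed 1.
Test 1: faults giving observed 1 are {n1 stuck-at-1, n2 stuck-at-0, n3 stuck-at-0, n4 stuck-at-1}.
Test 2 (a=0, b=0, c=0): fault-free n1=1, n2=1, n3=1, n4=1 → 1; observed 1. Eliminates n2 stuck-at-0, n3 stuck-at-0.
Test 3 (a=0, b=1, c=1): fault-free n1=0, n2=1, n3=1, n4=0 → 0; observed 1. Eliminates n1 stuck-at-1.
Only n4 stuck-at-1 is consistent with every test.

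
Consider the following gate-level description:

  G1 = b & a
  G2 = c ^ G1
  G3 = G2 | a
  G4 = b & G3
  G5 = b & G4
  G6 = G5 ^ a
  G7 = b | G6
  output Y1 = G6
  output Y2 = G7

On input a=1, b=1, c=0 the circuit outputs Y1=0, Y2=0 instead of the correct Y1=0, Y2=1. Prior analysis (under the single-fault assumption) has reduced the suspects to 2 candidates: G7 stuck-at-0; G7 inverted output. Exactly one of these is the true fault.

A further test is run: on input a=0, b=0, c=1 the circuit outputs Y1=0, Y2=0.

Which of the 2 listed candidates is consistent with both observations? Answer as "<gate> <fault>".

Evaluate each candidate on input a=0, b=0, c=1:
  G7 stuck-at-0: G1=0, G2=1, G3=1, G4=0, G5=0, G6=0, G7=0 [stuck-at-0] → Y1=0, Y2=0 — matches
  G7 inverted output: G1=0, G2=1, G3=1, G4=0, G5=0, G6=0, G7=1 [inverted output] → Y1=0, Y2=1 — eliminated
Only G7 stuck-at-0 reproduces the observed Y1=0, Y2=0.

G7 stuck-at-0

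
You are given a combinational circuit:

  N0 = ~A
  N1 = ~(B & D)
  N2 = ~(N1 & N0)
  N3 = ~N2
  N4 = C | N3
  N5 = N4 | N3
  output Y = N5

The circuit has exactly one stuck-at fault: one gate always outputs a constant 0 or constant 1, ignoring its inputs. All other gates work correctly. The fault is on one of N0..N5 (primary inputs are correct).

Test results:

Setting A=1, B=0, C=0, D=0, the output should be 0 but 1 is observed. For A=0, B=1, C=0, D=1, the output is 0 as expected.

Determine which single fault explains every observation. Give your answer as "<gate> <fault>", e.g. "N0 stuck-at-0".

Fault-free values for test 1 (A=1, B=0, C=0, D=0): N0=0, N1=1, N2=1, N3=0, N4=0, N5=0, giving Y=0. Observed 1.
Test 1: faults giving observed 1 are {N0 stuck-at-1, N2 stuck-at-0, N3 stuck-at-1, N4 stuck-at-1, N5 stuck-at-1}.
Test 2 (A=0, B=1, C=0, D=1): fault-free N0=1, N1=0, N2=1, N3=0, N4=0, N5=0 → 0; observed 0. Eliminates N2 stuck-at-0, N3 stuck-at-1, N4 stuck-at-1, N5 stuck-at-1.
Only N0 stuck-at-1 is consistent with every test.

N0 stuck-at-1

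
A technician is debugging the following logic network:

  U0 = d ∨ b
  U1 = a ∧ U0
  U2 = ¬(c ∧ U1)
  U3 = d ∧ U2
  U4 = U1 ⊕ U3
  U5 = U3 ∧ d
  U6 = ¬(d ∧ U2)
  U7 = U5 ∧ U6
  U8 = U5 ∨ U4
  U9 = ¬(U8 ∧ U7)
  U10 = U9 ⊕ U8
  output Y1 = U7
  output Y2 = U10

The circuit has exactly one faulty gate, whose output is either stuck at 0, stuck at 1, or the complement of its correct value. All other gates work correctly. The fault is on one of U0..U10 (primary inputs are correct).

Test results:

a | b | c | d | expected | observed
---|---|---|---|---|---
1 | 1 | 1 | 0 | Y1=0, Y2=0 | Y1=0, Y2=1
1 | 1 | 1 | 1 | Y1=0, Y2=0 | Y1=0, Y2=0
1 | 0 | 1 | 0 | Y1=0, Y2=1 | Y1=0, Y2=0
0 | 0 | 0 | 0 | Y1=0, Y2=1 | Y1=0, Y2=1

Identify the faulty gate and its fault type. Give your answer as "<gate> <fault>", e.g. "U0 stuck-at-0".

U0 inverted output

Fault-free values for test 1 (a=1, b=1, c=1, d=0): U0=1, U1=1, U2=0, U3=0, U4=1, U5=0, U6=1, U7=0, U8=1, U9=1, U10=0, giving Y1=0, Y2=0. Observed Y1=0, Y2=1.
Test 1: faults giving observed Y1=0, Y2=1 are {U0 stuck-at-0, U0 inverted output, U1 stuck-at-0, U1 inverted output, U3 stuck-at-1, U3 inverted output, U4 stuck-at-0, U4 inverted output, U8 stuck-at-0, U8 inverted output, U9 stuck-at-0, U9 inverted output, U10 stuck-at-1, U10 inverted output}.
Test 2 (a=1, b=1, c=1, d=1): fault-free U0=1, U1=1, U2=0, U3=0, U4=1, U5=0, U6=1, U7=0, U8=1, U9=1, U10=0 → Y1=0, Y2=0; observed Y1=0, Y2=0. Eliminates U3 stuck-at-1, U3 inverted output, U4 stuck-at-0, U4 inverted output, U8 stuck-at-0, U8 inverted output, U9 stuck-at-0, U9 inverted output, U10 stuck-at-1, U10 inverted output.
Test 3 (a=1, b=0, c=1, d=0): fault-free U0=0, U1=0, U2=1, U3=0, U4=0, U5=0, U6=1, U7=0, U8=0, U9=1, U10=1 → Y1=0, Y2=1; observed Y1=0, Y2=0. Eliminates U0 stuck-at-0, U1 stuck-at-0.
Test 4 (a=0, b=0, c=0, d=0): fault-free U0=0, U1=0, U2=1, U3=0, U4=0, U5=0, U6=1, U7=0, U8=0, U9=1, U10=1 → Y1=0, Y2=1; observed Y1=0, Y2=1. Eliminates U1 inverted output.
Only U0 inverted output is consistent with every test.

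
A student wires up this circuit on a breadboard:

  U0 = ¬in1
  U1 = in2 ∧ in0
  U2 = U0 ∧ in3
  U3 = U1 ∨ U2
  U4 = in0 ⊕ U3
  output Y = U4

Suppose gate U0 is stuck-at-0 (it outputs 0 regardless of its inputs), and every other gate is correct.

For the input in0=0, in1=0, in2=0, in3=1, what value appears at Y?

Propagate with U0 forced: U0=0 [stuck-at-0], U1=0, U2=0, U3=0, U4=0.
So Y = 0. (Without the fault it would be 1.)

0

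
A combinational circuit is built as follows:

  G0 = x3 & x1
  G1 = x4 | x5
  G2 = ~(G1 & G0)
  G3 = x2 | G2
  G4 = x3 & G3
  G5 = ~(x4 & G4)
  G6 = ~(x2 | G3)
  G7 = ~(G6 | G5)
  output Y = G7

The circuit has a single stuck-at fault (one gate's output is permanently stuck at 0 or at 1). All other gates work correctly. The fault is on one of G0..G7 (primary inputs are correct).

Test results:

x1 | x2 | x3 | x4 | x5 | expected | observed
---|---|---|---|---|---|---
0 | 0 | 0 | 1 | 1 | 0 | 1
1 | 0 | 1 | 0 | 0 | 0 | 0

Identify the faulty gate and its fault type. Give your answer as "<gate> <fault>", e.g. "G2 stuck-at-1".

G4 stuck-at-1

Fault-free values for test 1 (x1=0, x2=0, x3=0, x4=1, x5=1): G0=0, G1=1, G2=1, G3=1, G4=0, G5=1, G6=0, G7=0, giving Y=0. Observed 1.
Test 1: faults giving observed 1 are {G4 stuck-at-1, G5 stuck-at-0, G7 stuck-at-1}.
Test 2 (x1=1, x2=0, x3=1, x4=0, x5=0): fault-free G0=1, G1=0, G2=1, G3=1, G4=1, G5=1, G6=0, G7=0 → 0; observed 0. Eliminates G5 stuck-at-0, G7 stuck-at-1.
Only G4 stuck-at-1 is consistent with every test.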